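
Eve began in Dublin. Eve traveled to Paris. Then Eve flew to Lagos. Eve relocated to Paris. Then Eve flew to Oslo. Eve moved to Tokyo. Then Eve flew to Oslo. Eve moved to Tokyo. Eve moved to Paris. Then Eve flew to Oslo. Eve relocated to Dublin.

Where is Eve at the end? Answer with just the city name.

Answer: Dublin

Derivation:
Tracking Eve's location:
Start: Eve is in Dublin.
After move 1: Dublin -> Paris. Eve is in Paris.
After move 2: Paris -> Lagos. Eve is in Lagos.
After move 3: Lagos -> Paris. Eve is in Paris.
After move 4: Paris -> Oslo. Eve is in Oslo.
After move 5: Oslo -> Tokyo. Eve is in Tokyo.
After move 6: Tokyo -> Oslo. Eve is in Oslo.
After move 7: Oslo -> Tokyo. Eve is in Tokyo.
After move 8: Tokyo -> Paris. Eve is in Paris.
After move 9: Paris -> Oslo. Eve is in Oslo.
After move 10: Oslo -> Dublin. Eve is in Dublin.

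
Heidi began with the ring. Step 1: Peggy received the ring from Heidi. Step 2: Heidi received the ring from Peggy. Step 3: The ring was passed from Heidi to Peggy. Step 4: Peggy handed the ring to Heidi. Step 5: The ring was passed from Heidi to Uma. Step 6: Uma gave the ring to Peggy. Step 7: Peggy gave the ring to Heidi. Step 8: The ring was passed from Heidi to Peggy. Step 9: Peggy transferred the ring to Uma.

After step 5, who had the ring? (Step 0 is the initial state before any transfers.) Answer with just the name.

Tracking the ring holder through step 5:
After step 0 (start): Heidi
After step 1: Peggy
After step 2: Heidi
After step 3: Peggy
After step 4: Heidi
After step 5: Uma

At step 5, the holder is Uma.

Answer: Uma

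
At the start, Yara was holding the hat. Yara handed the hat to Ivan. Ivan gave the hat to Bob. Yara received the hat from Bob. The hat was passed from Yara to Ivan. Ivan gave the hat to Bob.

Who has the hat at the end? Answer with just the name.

Answer: Bob

Derivation:
Tracking the hat through each event:
Start: Yara has the hat.
After event 1: Ivan has the hat.
After event 2: Bob has the hat.
After event 3: Yara has the hat.
After event 4: Ivan has the hat.
After event 5: Bob has the hat.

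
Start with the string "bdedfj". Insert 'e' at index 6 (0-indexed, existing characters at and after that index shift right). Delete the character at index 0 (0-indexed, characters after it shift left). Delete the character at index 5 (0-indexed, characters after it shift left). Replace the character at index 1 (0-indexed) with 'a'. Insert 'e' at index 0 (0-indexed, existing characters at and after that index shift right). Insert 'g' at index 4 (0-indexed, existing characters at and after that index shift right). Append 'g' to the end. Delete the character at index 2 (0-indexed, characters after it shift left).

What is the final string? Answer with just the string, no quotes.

Applying each edit step by step:
Start: "bdedfj"
Op 1 (insert 'e' at idx 6): "bdedfj" -> "bdedfje"
Op 2 (delete idx 0 = 'b'): "bdedfje" -> "dedfje"
Op 3 (delete idx 5 = 'e'): "dedfje" -> "dedfj"
Op 4 (replace idx 1: 'e' -> 'a'): "dedfj" -> "dadfj"
Op 5 (insert 'e' at idx 0): "dadfj" -> "edadfj"
Op 6 (insert 'g' at idx 4): "edadfj" -> "edadgfj"
Op 7 (append 'g'): "edadgfj" -> "edadgfjg"
Op 8 (delete idx 2 = 'a'): "edadgfjg" -> "eddgfjg"

Answer: eddgfjg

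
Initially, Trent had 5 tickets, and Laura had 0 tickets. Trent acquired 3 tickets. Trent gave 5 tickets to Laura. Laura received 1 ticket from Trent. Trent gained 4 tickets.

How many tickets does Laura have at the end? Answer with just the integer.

Answer: 6

Derivation:
Tracking counts step by step:
Start: Trent=5, Laura=0
Event 1 (Trent +3): Trent: 5 -> 8. State: Trent=8, Laura=0
Event 2 (Trent -> Laura, 5): Trent: 8 -> 3, Laura: 0 -> 5. State: Trent=3, Laura=5
Event 3 (Trent -> Laura, 1): Trent: 3 -> 2, Laura: 5 -> 6. State: Trent=2, Laura=6
Event 4 (Trent +4): Trent: 2 -> 6. State: Trent=6, Laura=6

Laura's final count: 6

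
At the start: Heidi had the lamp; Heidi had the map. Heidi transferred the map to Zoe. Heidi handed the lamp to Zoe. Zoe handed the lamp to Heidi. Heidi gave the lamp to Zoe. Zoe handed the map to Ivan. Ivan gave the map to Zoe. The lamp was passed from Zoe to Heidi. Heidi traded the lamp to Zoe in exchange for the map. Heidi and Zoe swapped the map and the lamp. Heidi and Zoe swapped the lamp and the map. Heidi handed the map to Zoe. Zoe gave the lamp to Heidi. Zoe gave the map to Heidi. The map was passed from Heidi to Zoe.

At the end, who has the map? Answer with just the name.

Answer: Zoe

Derivation:
Tracking all object holders:
Start: lamp:Heidi, map:Heidi
Event 1 (give map: Heidi -> Zoe). State: lamp:Heidi, map:Zoe
Event 2 (give lamp: Heidi -> Zoe). State: lamp:Zoe, map:Zoe
Event 3 (give lamp: Zoe -> Heidi). State: lamp:Heidi, map:Zoe
Event 4 (give lamp: Heidi -> Zoe). State: lamp:Zoe, map:Zoe
Event 5 (give map: Zoe -> Ivan). State: lamp:Zoe, map:Ivan
Event 6 (give map: Ivan -> Zoe). State: lamp:Zoe, map:Zoe
Event 7 (give lamp: Zoe -> Heidi). State: lamp:Heidi, map:Zoe
Event 8 (swap lamp<->map: now lamp:Zoe, map:Heidi). State: lamp:Zoe, map:Heidi
Event 9 (swap map<->lamp: now map:Zoe, lamp:Heidi). State: lamp:Heidi, map:Zoe
Event 10 (swap lamp<->map: now lamp:Zoe, map:Heidi). State: lamp:Zoe, map:Heidi
Event 11 (give map: Heidi -> Zoe). State: lamp:Zoe, map:Zoe
Event 12 (give lamp: Zoe -> Heidi). State: lamp:Heidi, map:Zoe
Event 13 (give map: Zoe -> Heidi). State: lamp:Heidi, map:Heidi
Event 14 (give map: Heidi -> Zoe). State: lamp:Heidi, map:Zoe

Final state: lamp:Heidi, map:Zoe
The map is held by Zoe.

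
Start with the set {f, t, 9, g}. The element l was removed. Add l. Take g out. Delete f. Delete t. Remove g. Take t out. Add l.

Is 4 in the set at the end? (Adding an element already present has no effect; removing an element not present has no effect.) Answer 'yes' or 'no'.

Tracking the set through each operation:
Start: {9, f, g, t}
Event 1 (remove l): not present, no change. Set: {9, f, g, t}
Event 2 (add l): added. Set: {9, f, g, l, t}
Event 3 (remove g): removed. Set: {9, f, l, t}
Event 4 (remove f): removed. Set: {9, l, t}
Event 5 (remove t): removed. Set: {9, l}
Event 6 (remove g): not present, no change. Set: {9, l}
Event 7 (remove t): not present, no change. Set: {9, l}
Event 8 (add l): already present, no change. Set: {9, l}

Final set: {9, l} (size 2)
4 is NOT in the final set.

Answer: no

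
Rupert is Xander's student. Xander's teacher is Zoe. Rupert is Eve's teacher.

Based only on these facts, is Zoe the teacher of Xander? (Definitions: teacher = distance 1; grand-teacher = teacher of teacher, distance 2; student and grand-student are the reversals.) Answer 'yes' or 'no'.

Answer: yes

Derivation:
Reconstructing the teacher chain from the given facts:
  Zoe -> Xander -> Rupert -> Eve
(each arrow means 'teacher of the next')
Positions in the chain (0 = top):
  position of Zoe: 0
  position of Xander: 1
  position of Rupert: 2
  position of Eve: 3

Zoe is at position 0, Xander is at position 1; signed distance (j - i) = 1.
'teacher' requires j - i = 1. Actual distance is 1, so the relation HOLDS.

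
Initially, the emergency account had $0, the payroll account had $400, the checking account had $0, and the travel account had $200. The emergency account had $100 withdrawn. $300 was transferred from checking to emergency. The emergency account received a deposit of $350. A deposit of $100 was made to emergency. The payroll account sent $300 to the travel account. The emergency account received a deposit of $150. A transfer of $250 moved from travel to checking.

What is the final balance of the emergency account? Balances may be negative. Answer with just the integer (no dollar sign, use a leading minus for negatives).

Tracking account balances step by step:
Start: emergency=0, payroll=400, checking=0, travel=200
Event 1 (withdraw 100 from emergency): emergency: 0 - 100 = -100. Balances: emergency=-100, payroll=400, checking=0, travel=200
Event 2 (transfer 300 checking -> emergency): checking: 0 - 300 = -300, emergency: -100 + 300 = 200. Balances: emergency=200, payroll=400, checking=-300, travel=200
Event 3 (deposit 350 to emergency): emergency: 200 + 350 = 550. Balances: emergency=550, payroll=400, checking=-300, travel=200
Event 4 (deposit 100 to emergency): emergency: 550 + 100 = 650. Balances: emergency=650, payroll=400, checking=-300, travel=200
Event 5 (transfer 300 payroll -> travel): payroll: 400 - 300 = 100, travel: 200 + 300 = 500. Balances: emergency=650, payroll=100, checking=-300, travel=500
Event 6 (deposit 150 to emergency): emergency: 650 + 150 = 800. Balances: emergency=800, payroll=100, checking=-300, travel=500
Event 7 (transfer 250 travel -> checking): travel: 500 - 250 = 250, checking: -300 + 250 = -50. Balances: emergency=800, payroll=100, checking=-50, travel=250

Final balance of emergency: 800

Answer: 800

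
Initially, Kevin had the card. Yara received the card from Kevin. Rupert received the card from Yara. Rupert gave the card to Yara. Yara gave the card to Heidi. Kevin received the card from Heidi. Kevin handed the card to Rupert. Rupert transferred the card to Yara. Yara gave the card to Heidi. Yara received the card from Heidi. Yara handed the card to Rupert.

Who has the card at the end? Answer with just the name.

Answer: Rupert

Derivation:
Tracking the card through each event:
Start: Kevin has the card.
After event 1: Yara has the card.
After event 2: Rupert has the card.
After event 3: Yara has the card.
After event 4: Heidi has the card.
After event 5: Kevin has the card.
After event 6: Rupert has the card.
After event 7: Yara has the card.
After event 8: Heidi has the card.
After event 9: Yara has the card.
After event 10: Rupert has the card.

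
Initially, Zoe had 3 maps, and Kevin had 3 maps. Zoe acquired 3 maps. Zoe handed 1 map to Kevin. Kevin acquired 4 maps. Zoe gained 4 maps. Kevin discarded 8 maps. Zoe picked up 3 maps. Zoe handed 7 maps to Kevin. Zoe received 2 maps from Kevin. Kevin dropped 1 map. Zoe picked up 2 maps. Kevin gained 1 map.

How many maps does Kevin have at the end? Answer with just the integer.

Answer: 5

Derivation:
Tracking counts step by step:
Start: Zoe=3, Kevin=3
Event 1 (Zoe +3): Zoe: 3 -> 6. State: Zoe=6, Kevin=3
Event 2 (Zoe -> Kevin, 1): Zoe: 6 -> 5, Kevin: 3 -> 4. State: Zoe=5, Kevin=4
Event 3 (Kevin +4): Kevin: 4 -> 8. State: Zoe=5, Kevin=8
Event 4 (Zoe +4): Zoe: 5 -> 9. State: Zoe=9, Kevin=8
Event 5 (Kevin -8): Kevin: 8 -> 0. State: Zoe=9, Kevin=0
Event 6 (Zoe +3): Zoe: 9 -> 12. State: Zoe=12, Kevin=0
Event 7 (Zoe -> Kevin, 7): Zoe: 12 -> 5, Kevin: 0 -> 7. State: Zoe=5, Kevin=7
Event 8 (Kevin -> Zoe, 2): Kevin: 7 -> 5, Zoe: 5 -> 7. State: Zoe=7, Kevin=5
Event 9 (Kevin -1): Kevin: 5 -> 4. State: Zoe=7, Kevin=4
Event 10 (Zoe +2): Zoe: 7 -> 9. State: Zoe=9, Kevin=4
Event 11 (Kevin +1): Kevin: 4 -> 5. State: Zoe=9, Kevin=5

Kevin's final count: 5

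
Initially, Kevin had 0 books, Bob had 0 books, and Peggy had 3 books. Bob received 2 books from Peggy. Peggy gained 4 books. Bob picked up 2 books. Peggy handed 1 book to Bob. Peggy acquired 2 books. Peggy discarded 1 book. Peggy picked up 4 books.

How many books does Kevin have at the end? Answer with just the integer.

Tracking counts step by step:
Start: Kevin=0, Bob=0, Peggy=3
Event 1 (Peggy -> Bob, 2): Peggy: 3 -> 1, Bob: 0 -> 2. State: Kevin=0, Bob=2, Peggy=1
Event 2 (Peggy +4): Peggy: 1 -> 5. State: Kevin=0, Bob=2, Peggy=5
Event 3 (Bob +2): Bob: 2 -> 4. State: Kevin=0, Bob=4, Peggy=5
Event 4 (Peggy -> Bob, 1): Peggy: 5 -> 4, Bob: 4 -> 5. State: Kevin=0, Bob=5, Peggy=4
Event 5 (Peggy +2): Peggy: 4 -> 6. State: Kevin=0, Bob=5, Peggy=6
Event 6 (Peggy -1): Peggy: 6 -> 5. State: Kevin=0, Bob=5, Peggy=5
Event 7 (Peggy +4): Peggy: 5 -> 9. State: Kevin=0, Bob=5, Peggy=9

Kevin's final count: 0

Answer: 0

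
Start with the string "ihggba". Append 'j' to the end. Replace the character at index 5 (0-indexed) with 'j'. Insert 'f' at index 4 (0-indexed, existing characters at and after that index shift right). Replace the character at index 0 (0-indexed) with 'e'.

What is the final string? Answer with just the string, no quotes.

Answer: ehggfbjj

Derivation:
Applying each edit step by step:
Start: "ihggba"
Op 1 (append 'j'): "ihggba" -> "ihggbaj"
Op 2 (replace idx 5: 'a' -> 'j'): "ihggbaj" -> "ihggbjj"
Op 3 (insert 'f' at idx 4): "ihggbjj" -> "ihggfbjj"
Op 4 (replace idx 0: 'i' -> 'e'): "ihggfbjj" -> "ehggfbjj"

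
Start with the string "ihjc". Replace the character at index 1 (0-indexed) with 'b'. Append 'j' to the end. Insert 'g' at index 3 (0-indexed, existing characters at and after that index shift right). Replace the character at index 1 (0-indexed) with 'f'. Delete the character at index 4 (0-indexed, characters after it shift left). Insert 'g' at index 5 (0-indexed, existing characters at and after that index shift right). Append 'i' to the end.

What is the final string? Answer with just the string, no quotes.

Applying each edit step by step:
Start: "ihjc"
Op 1 (replace idx 1: 'h' -> 'b'): "ihjc" -> "ibjc"
Op 2 (append 'j'): "ibjc" -> "ibjcj"
Op 3 (insert 'g' at idx 3): "ibjcj" -> "ibjgcj"
Op 4 (replace idx 1: 'b' -> 'f'): "ibjgcj" -> "ifjgcj"
Op 5 (delete idx 4 = 'c'): "ifjgcj" -> "ifjgj"
Op 6 (insert 'g' at idx 5): "ifjgj" -> "ifjgjg"
Op 7 (append 'i'): "ifjgjg" -> "ifjgjgi"

Answer: ifjgjgi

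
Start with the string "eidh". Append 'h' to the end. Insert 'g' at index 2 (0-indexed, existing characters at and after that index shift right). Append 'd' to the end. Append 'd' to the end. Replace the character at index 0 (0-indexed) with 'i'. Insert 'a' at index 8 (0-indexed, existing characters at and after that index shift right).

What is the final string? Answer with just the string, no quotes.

Answer: iigdhhdda

Derivation:
Applying each edit step by step:
Start: "eidh"
Op 1 (append 'h'): "eidh" -> "eidhh"
Op 2 (insert 'g' at idx 2): "eidhh" -> "eigdhh"
Op 3 (append 'd'): "eigdhh" -> "eigdhhd"
Op 4 (append 'd'): "eigdhhd" -> "eigdhhdd"
Op 5 (replace idx 0: 'e' -> 'i'): "eigdhhdd" -> "iigdhhdd"
Op 6 (insert 'a' at idx 8): "iigdhhdd" -> "iigdhhdda"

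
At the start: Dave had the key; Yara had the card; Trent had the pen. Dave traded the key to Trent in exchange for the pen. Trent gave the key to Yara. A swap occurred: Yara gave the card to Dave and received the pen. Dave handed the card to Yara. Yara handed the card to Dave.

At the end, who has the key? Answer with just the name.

Answer: Yara

Derivation:
Tracking all object holders:
Start: key:Dave, card:Yara, pen:Trent
Event 1 (swap key<->pen: now key:Trent, pen:Dave). State: key:Trent, card:Yara, pen:Dave
Event 2 (give key: Trent -> Yara). State: key:Yara, card:Yara, pen:Dave
Event 3 (swap card<->pen: now card:Dave, pen:Yara). State: key:Yara, card:Dave, pen:Yara
Event 4 (give card: Dave -> Yara). State: key:Yara, card:Yara, pen:Yara
Event 5 (give card: Yara -> Dave). State: key:Yara, card:Dave, pen:Yara

Final state: key:Yara, card:Dave, pen:Yara
The key is held by Yara.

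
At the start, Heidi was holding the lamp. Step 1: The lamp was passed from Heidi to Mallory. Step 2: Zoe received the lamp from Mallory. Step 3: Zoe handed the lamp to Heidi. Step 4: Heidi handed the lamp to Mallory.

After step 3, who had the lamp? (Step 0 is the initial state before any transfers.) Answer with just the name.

Tracking the lamp holder through step 3:
After step 0 (start): Heidi
After step 1: Mallory
After step 2: Zoe
After step 3: Heidi

At step 3, the holder is Heidi.

Answer: Heidi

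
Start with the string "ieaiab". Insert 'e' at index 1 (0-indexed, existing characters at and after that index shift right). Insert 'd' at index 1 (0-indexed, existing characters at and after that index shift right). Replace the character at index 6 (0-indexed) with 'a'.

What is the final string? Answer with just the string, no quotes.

Applying each edit step by step:
Start: "ieaiab"
Op 1 (insert 'e' at idx 1): "ieaiab" -> "ieeaiab"
Op 2 (insert 'd' at idx 1): "ieeaiab" -> "ideeaiab"
Op 3 (replace idx 6: 'a' -> 'a'): "ideeaiab" -> "ideeaiab"

Answer: ideeaiab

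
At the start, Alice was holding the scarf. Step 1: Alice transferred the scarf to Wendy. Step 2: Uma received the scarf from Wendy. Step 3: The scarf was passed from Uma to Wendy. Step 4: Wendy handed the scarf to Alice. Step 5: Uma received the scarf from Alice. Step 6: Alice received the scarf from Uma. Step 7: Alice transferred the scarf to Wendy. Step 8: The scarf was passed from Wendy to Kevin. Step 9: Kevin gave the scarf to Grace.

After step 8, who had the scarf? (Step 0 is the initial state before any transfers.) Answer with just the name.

Answer: Kevin

Derivation:
Tracking the scarf holder through step 8:
After step 0 (start): Alice
After step 1: Wendy
After step 2: Uma
After step 3: Wendy
After step 4: Alice
After step 5: Uma
After step 6: Alice
After step 7: Wendy
After step 8: Kevin

At step 8, the holder is Kevin.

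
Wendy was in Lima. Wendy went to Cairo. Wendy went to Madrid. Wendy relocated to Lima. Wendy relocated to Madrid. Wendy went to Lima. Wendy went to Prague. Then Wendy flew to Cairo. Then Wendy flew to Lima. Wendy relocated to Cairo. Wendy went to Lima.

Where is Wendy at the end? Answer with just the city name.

Answer: Lima

Derivation:
Tracking Wendy's location:
Start: Wendy is in Lima.
After move 1: Lima -> Cairo. Wendy is in Cairo.
After move 2: Cairo -> Madrid. Wendy is in Madrid.
After move 3: Madrid -> Lima. Wendy is in Lima.
After move 4: Lima -> Madrid. Wendy is in Madrid.
After move 5: Madrid -> Lima. Wendy is in Lima.
After move 6: Lima -> Prague. Wendy is in Prague.
After move 7: Prague -> Cairo. Wendy is in Cairo.
After move 8: Cairo -> Lima. Wendy is in Lima.
After move 9: Lima -> Cairo. Wendy is in Cairo.
After move 10: Cairo -> Lima. Wendy is in Lima.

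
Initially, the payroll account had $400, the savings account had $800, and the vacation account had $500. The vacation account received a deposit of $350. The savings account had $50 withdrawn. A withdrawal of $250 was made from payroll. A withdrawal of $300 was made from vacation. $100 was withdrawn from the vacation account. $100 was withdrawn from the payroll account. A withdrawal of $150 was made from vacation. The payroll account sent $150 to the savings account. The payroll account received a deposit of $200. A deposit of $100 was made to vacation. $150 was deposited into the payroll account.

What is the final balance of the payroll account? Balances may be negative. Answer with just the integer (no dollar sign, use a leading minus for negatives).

Answer: 250

Derivation:
Tracking account balances step by step:
Start: payroll=400, savings=800, vacation=500
Event 1 (deposit 350 to vacation): vacation: 500 + 350 = 850. Balances: payroll=400, savings=800, vacation=850
Event 2 (withdraw 50 from savings): savings: 800 - 50 = 750. Balances: payroll=400, savings=750, vacation=850
Event 3 (withdraw 250 from payroll): payroll: 400 - 250 = 150. Balances: payroll=150, savings=750, vacation=850
Event 4 (withdraw 300 from vacation): vacation: 850 - 300 = 550. Balances: payroll=150, savings=750, vacation=550
Event 5 (withdraw 100 from vacation): vacation: 550 - 100 = 450. Balances: payroll=150, savings=750, vacation=450
Event 6 (withdraw 100 from payroll): payroll: 150 - 100 = 50. Balances: payroll=50, savings=750, vacation=450
Event 7 (withdraw 150 from vacation): vacation: 450 - 150 = 300. Balances: payroll=50, savings=750, vacation=300
Event 8 (transfer 150 payroll -> savings): payroll: 50 - 150 = -100, savings: 750 + 150 = 900. Balances: payroll=-100, savings=900, vacation=300
Event 9 (deposit 200 to payroll): payroll: -100 + 200 = 100. Balances: payroll=100, savings=900, vacation=300
Event 10 (deposit 100 to vacation): vacation: 300 + 100 = 400. Balances: payroll=100, savings=900, vacation=400
Event 11 (deposit 150 to payroll): payroll: 100 + 150 = 250. Balances: payroll=250, savings=900, vacation=400

Final balance of payroll: 250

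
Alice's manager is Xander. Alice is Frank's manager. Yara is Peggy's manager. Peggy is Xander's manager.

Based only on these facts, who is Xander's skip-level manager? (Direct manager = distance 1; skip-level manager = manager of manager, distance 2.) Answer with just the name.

Reconstructing the manager chain from the given facts:
  Yara -> Peggy -> Xander -> Alice -> Frank
(each arrow means 'manager of the next')
Positions in the chain (0 = top):
  position of Yara: 0
  position of Peggy: 1
  position of Xander: 2
  position of Alice: 3
  position of Frank: 4

Xander is at position 2; the skip-level manager is 2 steps up the chain, i.e. position 0: Yara.

Answer: Yara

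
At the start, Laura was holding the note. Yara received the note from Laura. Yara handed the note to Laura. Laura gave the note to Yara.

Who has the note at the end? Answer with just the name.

Answer: Yara

Derivation:
Tracking the note through each event:
Start: Laura has the note.
After event 1: Yara has the note.
After event 2: Laura has the note.
After event 3: Yara has the note.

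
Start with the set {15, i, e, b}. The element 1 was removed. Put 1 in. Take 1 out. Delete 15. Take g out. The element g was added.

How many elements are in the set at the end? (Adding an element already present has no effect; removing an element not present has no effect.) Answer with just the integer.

Tracking the set through each operation:
Start: {15, b, e, i}
Event 1 (remove 1): not present, no change. Set: {15, b, e, i}
Event 2 (add 1): added. Set: {1, 15, b, e, i}
Event 3 (remove 1): removed. Set: {15, b, e, i}
Event 4 (remove 15): removed. Set: {b, e, i}
Event 5 (remove g): not present, no change. Set: {b, e, i}
Event 6 (add g): added. Set: {b, e, g, i}

Final set: {b, e, g, i} (size 4)

Answer: 4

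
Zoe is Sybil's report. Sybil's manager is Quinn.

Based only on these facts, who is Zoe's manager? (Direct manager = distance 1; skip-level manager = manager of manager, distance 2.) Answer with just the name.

Reconstructing the manager chain from the given facts:
  Quinn -> Sybil -> Zoe
(each arrow means 'manager of the next')
Positions in the chain (0 = top):
  position of Quinn: 0
  position of Sybil: 1
  position of Zoe: 2

Zoe is at position 2; the manager is 1 step up the chain, i.e. position 1: Sybil.

Answer: Sybil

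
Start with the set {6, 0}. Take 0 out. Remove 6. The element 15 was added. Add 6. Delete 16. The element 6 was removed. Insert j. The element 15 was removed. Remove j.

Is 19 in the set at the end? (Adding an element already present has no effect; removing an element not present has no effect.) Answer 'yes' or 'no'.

Tracking the set through each operation:
Start: {0, 6}
Event 1 (remove 0): removed. Set: {6}
Event 2 (remove 6): removed. Set: {}
Event 3 (add 15): added. Set: {15}
Event 4 (add 6): added. Set: {15, 6}
Event 5 (remove 16): not present, no change. Set: {15, 6}
Event 6 (remove 6): removed. Set: {15}
Event 7 (add j): added. Set: {15, j}
Event 8 (remove 15): removed. Set: {j}
Event 9 (remove j): removed. Set: {}

Final set: {} (size 0)
19 is NOT in the final set.

Answer: no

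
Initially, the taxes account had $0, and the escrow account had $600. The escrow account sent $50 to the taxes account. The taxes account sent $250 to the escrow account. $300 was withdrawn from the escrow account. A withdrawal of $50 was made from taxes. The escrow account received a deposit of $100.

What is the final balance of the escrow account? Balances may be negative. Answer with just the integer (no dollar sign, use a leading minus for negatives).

Answer: 600

Derivation:
Tracking account balances step by step:
Start: taxes=0, escrow=600
Event 1 (transfer 50 escrow -> taxes): escrow: 600 - 50 = 550, taxes: 0 + 50 = 50. Balances: taxes=50, escrow=550
Event 2 (transfer 250 taxes -> escrow): taxes: 50 - 250 = -200, escrow: 550 + 250 = 800. Balances: taxes=-200, escrow=800
Event 3 (withdraw 300 from escrow): escrow: 800 - 300 = 500. Balances: taxes=-200, escrow=500
Event 4 (withdraw 50 from taxes): taxes: -200 - 50 = -250. Balances: taxes=-250, escrow=500
Event 5 (deposit 100 to escrow): escrow: 500 + 100 = 600. Balances: taxes=-250, escrow=600

Final balance of escrow: 600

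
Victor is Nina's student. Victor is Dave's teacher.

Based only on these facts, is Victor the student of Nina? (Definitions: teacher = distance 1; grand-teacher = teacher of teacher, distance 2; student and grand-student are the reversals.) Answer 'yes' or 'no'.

Reconstructing the teacher chain from the given facts:
  Nina -> Victor -> Dave
(each arrow means 'teacher of the next')
Positions in the chain (0 = top):
  position of Nina: 0
  position of Victor: 1
  position of Dave: 2

Victor is at position 1, Nina is at position 0; signed distance (j - i) = -1.
'student' requires j - i = -1. Actual distance is -1, so the relation HOLDS.

Answer: yes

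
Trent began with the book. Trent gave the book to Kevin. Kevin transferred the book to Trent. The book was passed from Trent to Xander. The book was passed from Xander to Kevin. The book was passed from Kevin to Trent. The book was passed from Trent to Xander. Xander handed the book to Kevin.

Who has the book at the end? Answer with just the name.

Tracking the book through each event:
Start: Trent has the book.
After event 1: Kevin has the book.
After event 2: Trent has the book.
After event 3: Xander has the book.
After event 4: Kevin has the book.
After event 5: Trent has the book.
After event 6: Xander has the book.
After event 7: Kevin has the book.

Answer: Kevin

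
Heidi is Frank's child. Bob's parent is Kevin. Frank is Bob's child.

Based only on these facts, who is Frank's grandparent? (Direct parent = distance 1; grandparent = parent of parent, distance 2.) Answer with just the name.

Answer: Kevin

Derivation:
Reconstructing the parent chain from the given facts:
  Kevin -> Bob -> Frank -> Heidi
(each arrow means 'parent of the next')
Positions in the chain (0 = top):
  position of Kevin: 0
  position of Bob: 1
  position of Frank: 2
  position of Heidi: 3

Frank is at position 2; the grandparent is 2 steps up the chain, i.e. position 0: Kevin.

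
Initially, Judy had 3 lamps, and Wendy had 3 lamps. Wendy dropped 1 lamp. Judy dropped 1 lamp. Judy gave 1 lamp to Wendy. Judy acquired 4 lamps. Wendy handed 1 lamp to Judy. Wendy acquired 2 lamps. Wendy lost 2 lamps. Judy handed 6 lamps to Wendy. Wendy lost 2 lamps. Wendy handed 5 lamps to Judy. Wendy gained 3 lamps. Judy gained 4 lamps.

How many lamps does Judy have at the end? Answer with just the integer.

Answer: 9

Derivation:
Tracking counts step by step:
Start: Judy=3, Wendy=3
Event 1 (Wendy -1): Wendy: 3 -> 2. State: Judy=3, Wendy=2
Event 2 (Judy -1): Judy: 3 -> 2. State: Judy=2, Wendy=2
Event 3 (Judy -> Wendy, 1): Judy: 2 -> 1, Wendy: 2 -> 3. State: Judy=1, Wendy=3
Event 4 (Judy +4): Judy: 1 -> 5. State: Judy=5, Wendy=3
Event 5 (Wendy -> Judy, 1): Wendy: 3 -> 2, Judy: 5 -> 6. State: Judy=6, Wendy=2
Event 6 (Wendy +2): Wendy: 2 -> 4. State: Judy=6, Wendy=4
Event 7 (Wendy -2): Wendy: 4 -> 2. State: Judy=6, Wendy=2
Event 8 (Judy -> Wendy, 6): Judy: 6 -> 0, Wendy: 2 -> 8. State: Judy=0, Wendy=8
Event 9 (Wendy -2): Wendy: 8 -> 6. State: Judy=0, Wendy=6
Event 10 (Wendy -> Judy, 5): Wendy: 6 -> 1, Judy: 0 -> 5. State: Judy=5, Wendy=1
Event 11 (Wendy +3): Wendy: 1 -> 4. State: Judy=5, Wendy=4
Event 12 (Judy +4): Judy: 5 -> 9. State: Judy=9, Wendy=4

Judy's final count: 9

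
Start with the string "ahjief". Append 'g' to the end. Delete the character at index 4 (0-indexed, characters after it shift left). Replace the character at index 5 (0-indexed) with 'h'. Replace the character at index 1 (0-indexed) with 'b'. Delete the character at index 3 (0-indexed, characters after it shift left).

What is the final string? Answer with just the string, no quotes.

Applying each edit step by step:
Start: "ahjief"
Op 1 (append 'g'): "ahjief" -> "ahjiefg"
Op 2 (delete idx 4 = 'e'): "ahjiefg" -> "ahjifg"
Op 3 (replace idx 5: 'g' -> 'h'): "ahjifg" -> "ahjifh"
Op 4 (replace idx 1: 'h' -> 'b'): "ahjifh" -> "abjifh"
Op 5 (delete idx 3 = 'i'): "abjifh" -> "abjfh"

Answer: abjfh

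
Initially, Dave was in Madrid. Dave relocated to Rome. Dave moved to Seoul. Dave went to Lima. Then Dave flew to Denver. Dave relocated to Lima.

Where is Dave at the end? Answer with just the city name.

Answer: Lima

Derivation:
Tracking Dave's location:
Start: Dave is in Madrid.
After move 1: Madrid -> Rome. Dave is in Rome.
After move 2: Rome -> Seoul. Dave is in Seoul.
After move 3: Seoul -> Lima. Dave is in Lima.
After move 4: Lima -> Denver. Dave is in Denver.
After move 5: Denver -> Lima. Dave is in Lima.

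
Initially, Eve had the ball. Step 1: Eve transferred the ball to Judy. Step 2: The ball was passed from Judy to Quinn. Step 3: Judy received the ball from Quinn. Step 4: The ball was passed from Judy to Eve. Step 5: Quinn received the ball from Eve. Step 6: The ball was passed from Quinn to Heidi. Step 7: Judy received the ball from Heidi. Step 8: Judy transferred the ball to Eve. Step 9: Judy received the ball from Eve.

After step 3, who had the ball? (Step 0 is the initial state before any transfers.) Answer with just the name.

Tracking the ball holder through step 3:
After step 0 (start): Eve
After step 1: Judy
After step 2: Quinn
After step 3: Judy

At step 3, the holder is Judy.

Answer: Judy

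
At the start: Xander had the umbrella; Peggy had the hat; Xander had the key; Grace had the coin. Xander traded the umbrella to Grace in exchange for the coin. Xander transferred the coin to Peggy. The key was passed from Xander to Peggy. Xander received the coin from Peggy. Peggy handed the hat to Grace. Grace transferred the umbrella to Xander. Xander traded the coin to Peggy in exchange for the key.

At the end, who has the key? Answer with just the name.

Tracking all object holders:
Start: umbrella:Xander, hat:Peggy, key:Xander, coin:Grace
Event 1 (swap umbrella<->coin: now umbrella:Grace, coin:Xander). State: umbrella:Grace, hat:Peggy, key:Xander, coin:Xander
Event 2 (give coin: Xander -> Peggy). State: umbrella:Grace, hat:Peggy, key:Xander, coin:Peggy
Event 3 (give key: Xander -> Peggy). State: umbrella:Grace, hat:Peggy, key:Peggy, coin:Peggy
Event 4 (give coin: Peggy -> Xander). State: umbrella:Grace, hat:Peggy, key:Peggy, coin:Xander
Event 5 (give hat: Peggy -> Grace). State: umbrella:Grace, hat:Grace, key:Peggy, coin:Xander
Event 6 (give umbrella: Grace -> Xander). State: umbrella:Xander, hat:Grace, key:Peggy, coin:Xander
Event 7 (swap coin<->key: now coin:Peggy, key:Xander). State: umbrella:Xander, hat:Grace, key:Xander, coin:Peggy

Final state: umbrella:Xander, hat:Grace, key:Xander, coin:Peggy
The key is held by Xander.

Answer: Xander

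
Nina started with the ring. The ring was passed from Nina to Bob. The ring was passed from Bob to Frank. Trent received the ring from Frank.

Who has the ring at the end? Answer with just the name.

Tracking the ring through each event:
Start: Nina has the ring.
After event 1: Bob has the ring.
After event 2: Frank has the ring.
After event 3: Trent has the ring.

Answer: Trent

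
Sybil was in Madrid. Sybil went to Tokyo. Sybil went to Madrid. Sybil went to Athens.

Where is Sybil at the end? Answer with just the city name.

Answer: Athens

Derivation:
Tracking Sybil's location:
Start: Sybil is in Madrid.
After move 1: Madrid -> Tokyo. Sybil is in Tokyo.
After move 2: Tokyo -> Madrid. Sybil is in Madrid.
After move 3: Madrid -> Athens. Sybil is in Athens.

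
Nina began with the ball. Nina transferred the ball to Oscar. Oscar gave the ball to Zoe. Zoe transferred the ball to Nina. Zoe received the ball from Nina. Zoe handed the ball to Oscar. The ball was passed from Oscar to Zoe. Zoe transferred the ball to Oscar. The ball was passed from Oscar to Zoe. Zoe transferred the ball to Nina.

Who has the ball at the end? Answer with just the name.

Tracking the ball through each event:
Start: Nina has the ball.
After event 1: Oscar has the ball.
After event 2: Zoe has the ball.
After event 3: Nina has the ball.
After event 4: Zoe has the ball.
After event 5: Oscar has the ball.
After event 6: Zoe has the ball.
After event 7: Oscar has the ball.
After event 8: Zoe has the ball.
After event 9: Nina has the ball.

Answer: Nina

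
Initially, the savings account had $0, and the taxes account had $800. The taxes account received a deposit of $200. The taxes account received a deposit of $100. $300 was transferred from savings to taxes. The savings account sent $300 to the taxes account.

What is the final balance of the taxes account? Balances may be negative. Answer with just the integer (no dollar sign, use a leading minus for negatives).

Tracking account balances step by step:
Start: savings=0, taxes=800
Event 1 (deposit 200 to taxes): taxes: 800 + 200 = 1000. Balances: savings=0, taxes=1000
Event 2 (deposit 100 to taxes): taxes: 1000 + 100 = 1100. Balances: savings=0, taxes=1100
Event 3 (transfer 300 savings -> taxes): savings: 0 - 300 = -300, taxes: 1100 + 300 = 1400. Balances: savings=-300, taxes=1400
Event 4 (transfer 300 savings -> taxes): savings: -300 - 300 = -600, taxes: 1400 + 300 = 1700. Balances: savings=-600, taxes=1700

Final balance of taxes: 1700

Answer: 1700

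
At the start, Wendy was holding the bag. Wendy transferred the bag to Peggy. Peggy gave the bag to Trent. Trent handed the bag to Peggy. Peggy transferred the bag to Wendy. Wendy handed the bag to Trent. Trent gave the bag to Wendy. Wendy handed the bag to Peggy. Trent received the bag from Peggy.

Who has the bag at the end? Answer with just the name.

Answer: Trent

Derivation:
Tracking the bag through each event:
Start: Wendy has the bag.
After event 1: Peggy has the bag.
After event 2: Trent has the bag.
After event 3: Peggy has the bag.
After event 4: Wendy has the bag.
After event 5: Trent has the bag.
After event 6: Wendy has the bag.
After event 7: Peggy has the bag.
After event 8: Trent has the bag.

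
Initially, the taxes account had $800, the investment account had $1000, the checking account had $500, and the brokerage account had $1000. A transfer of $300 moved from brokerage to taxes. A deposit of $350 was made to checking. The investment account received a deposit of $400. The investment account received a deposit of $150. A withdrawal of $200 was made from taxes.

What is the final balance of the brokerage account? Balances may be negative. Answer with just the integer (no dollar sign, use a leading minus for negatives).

Tracking account balances step by step:
Start: taxes=800, investment=1000, checking=500, brokerage=1000
Event 1 (transfer 300 brokerage -> taxes): brokerage: 1000 - 300 = 700, taxes: 800 + 300 = 1100. Balances: taxes=1100, investment=1000, checking=500, brokerage=700
Event 2 (deposit 350 to checking): checking: 500 + 350 = 850. Balances: taxes=1100, investment=1000, checking=850, brokerage=700
Event 3 (deposit 400 to investment): investment: 1000 + 400 = 1400. Balances: taxes=1100, investment=1400, checking=850, brokerage=700
Event 4 (deposit 150 to investment): investment: 1400 + 150 = 1550. Balances: taxes=1100, investment=1550, checking=850, brokerage=700
Event 5 (withdraw 200 from taxes): taxes: 1100 - 200 = 900. Balances: taxes=900, investment=1550, checking=850, brokerage=700

Final balance of brokerage: 700

Answer: 700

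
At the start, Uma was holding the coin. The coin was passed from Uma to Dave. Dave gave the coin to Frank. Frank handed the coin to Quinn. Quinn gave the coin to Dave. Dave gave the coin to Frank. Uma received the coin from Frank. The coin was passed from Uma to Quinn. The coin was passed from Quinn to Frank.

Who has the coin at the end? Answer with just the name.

Answer: Frank

Derivation:
Tracking the coin through each event:
Start: Uma has the coin.
After event 1: Dave has the coin.
After event 2: Frank has the coin.
After event 3: Quinn has the coin.
After event 4: Dave has the coin.
After event 5: Frank has the coin.
After event 6: Uma has the coin.
After event 7: Quinn has the coin.
After event 8: Frank has the coin.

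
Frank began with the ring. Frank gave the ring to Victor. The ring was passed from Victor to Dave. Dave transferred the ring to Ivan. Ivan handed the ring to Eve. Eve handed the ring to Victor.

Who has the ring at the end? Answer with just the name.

Answer: Victor

Derivation:
Tracking the ring through each event:
Start: Frank has the ring.
After event 1: Victor has the ring.
After event 2: Dave has the ring.
After event 3: Ivan has the ring.
After event 4: Eve has the ring.
After event 5: Victor has the ring.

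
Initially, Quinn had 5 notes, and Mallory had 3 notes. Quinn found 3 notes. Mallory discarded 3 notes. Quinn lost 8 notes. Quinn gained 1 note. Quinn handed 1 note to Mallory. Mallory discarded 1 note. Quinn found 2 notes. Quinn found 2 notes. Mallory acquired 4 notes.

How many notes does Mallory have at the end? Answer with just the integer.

Answer: 4

Derivation:
Tracking counts step by step:
Start: Quinn=5, Mallory=3
Event 1 (Quinn +3): Quinn: 5 -> 8. State: Quinn=8, Mallory=3
Event 2 (Mallory -3): Mallory: 3 -> 0. State: Quinn=8, Mallory=0
Event 3 (Quinn -8): Quinn: 8 -> 0. State: Quinn=0, Mallory=0
Event 4 (Quinn +1): Quinn: 0 -> 1. State: Quinn=1, Mallory=0
Event 5 (Quinn -> Mallory, 1): Quinn: 1 -> 0, Mallory: 0 -> 1. State: Quinn=0, Mallory=1
Event 6 (Mallory -1): Mallory: 1 -> 0. State: Quinn=0, Mallory=0
Event 7 (Quinn +2): Quinn: 0 -> 2. State: Quinn=2, Mallory=0
Event 8 (Quinn +2): Quinn: 2 -> 4. State: Quinn=4, Mallory=0
Event 9 (Mallory +4): Mallory: 0 -> 4. State: Quinn=4, Mallory=4

Mallory's final count: 4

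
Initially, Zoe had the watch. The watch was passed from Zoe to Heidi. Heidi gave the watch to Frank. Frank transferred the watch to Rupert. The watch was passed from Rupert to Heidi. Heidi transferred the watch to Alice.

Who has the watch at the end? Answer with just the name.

Answer: Alice

Derivation:
Tracking the watch through each event:
Start: Zoe has the watch.
After event 1: Heidi has the watch.
After event 2: Frank has the watch.
After event 3: Rupert has the watch.
After event 4: Heidi has the watch.
After event 5: Alice has the watch.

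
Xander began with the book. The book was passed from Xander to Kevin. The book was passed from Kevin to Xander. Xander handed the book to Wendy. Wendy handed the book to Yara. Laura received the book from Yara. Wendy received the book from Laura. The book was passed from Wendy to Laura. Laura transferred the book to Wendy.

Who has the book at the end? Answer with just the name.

Answer: Wendy

Derivation:
Tracking the book through each event:
Start: Xander has the book.
After event 1: Kevin has the book.
After event 2: Xander has the book.
After event 3: Wendy has the book.
After event 4: Yara has the book.
After event 5: Laura has the book.
After event 6: Wendy has the book.
After event 7: Laura has the book.
After event 8: Wendy has the book.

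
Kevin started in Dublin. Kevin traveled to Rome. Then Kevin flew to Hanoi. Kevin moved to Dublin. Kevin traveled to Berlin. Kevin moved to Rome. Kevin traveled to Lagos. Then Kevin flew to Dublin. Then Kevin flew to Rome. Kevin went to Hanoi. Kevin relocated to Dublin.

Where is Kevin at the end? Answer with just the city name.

Answer: Dublin

Derivation:
Tracking Kevin's location:
Start: Kevin is in Dublin.
After move 1: Dublin -> Rome. Kevin is in Rome.
After move 2: Rome -> Hanoi. Kevin is in Hanoi.
After move 3: Hanoi -> Dublin. Kevin is in Dublin.
After move 4: Dublin -> Berlin. Kevin is in Berlin.
After move 5: Berlin -> Rome. Kevin is in Rome.
After move 6: Rome -> Lagos. Kevin is in Lagos.
After move 7: Lagos -> Dublin. Kevin is in Dublin.
After move 8: Dublin -> Rome. Kevin is in Rome.
After move 9: Rome -> Hanoi. Kevin is in Hanoi.
After move 10: Hanoi -> Dublin. Kevin is in Dublin.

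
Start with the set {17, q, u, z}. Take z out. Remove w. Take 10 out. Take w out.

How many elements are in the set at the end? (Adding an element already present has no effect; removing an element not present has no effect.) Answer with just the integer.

Tracking the set through each operation:
Start: {17, q, u, z}
Event 1 (remove z): removed. Set: {17, q, u}
Event 2 (remove w): not present, no change. Set: {17, q, u}
Event 3 (remove 10): not present, no change. Set: {17, q, u}
Event 4 (remove w): not present, no change. Set: {17, q, u}

Final set: {17, q, u} (size 3)

Answer: 3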